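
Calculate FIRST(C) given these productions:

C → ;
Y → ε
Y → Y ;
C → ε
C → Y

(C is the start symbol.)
{ ';', ε }

FIRST sets of the other non-terminals involved (by the same procedure, iterated to a fixed point):
  FIRST(Y) = { ';', ε }

From C → ;:
  - ';' is a terminal: add ';' and stop
From C → ε:
  - ε-production, so ε ∈ FIRST(C)
From C → Y:
  - Y is a non-terminal: add FIRST(Y) \ {ε} = { ';' }
    Y is nullable and nothing follows, so the whole right-hand side can vanish: ε ∈ FIRST(C)

Collecting: FIRST(C) = { ';', ε }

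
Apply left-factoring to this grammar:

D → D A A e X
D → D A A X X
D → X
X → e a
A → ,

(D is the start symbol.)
Left-factoring transforms A → αβ₁ | αβ₂ into A → αA' and A' → β₁ | β₂
(α is the longest common prefix among the alternatives). Repeat until
no nonterminal has two alternatives with a common prefix.

Round 1: D has alternatives sharing prefix 'D A A'. Introduce D': D → D A A D'
  Add: D' → e X
  Add: D' → X X

No remaining common prefixes — done.

Resulting grammar:
D → D A A D'
D' → e X
D' → X X
D → X
X → e a
A → ,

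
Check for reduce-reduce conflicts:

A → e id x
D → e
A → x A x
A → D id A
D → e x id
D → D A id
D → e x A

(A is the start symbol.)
No reduce-reduce conflicts

A reduce-reduce conflict occurs when an LR(0) state has two complete items [A → α .] and [B → β .] — both call for a reduction, and with no lookahead the parser cannot choose between them.

Augment with A' → A and build the canonical LR(0) collection (I0 = CLOSURE({[A' → . A]}), then GOTO on every symbol after a dot until no new states appear). It has 16 states:
  I0: { [A → . D id A], [A → . e id x], [A → . x A x], [A' → . A], [D → . D A id], [D → . e x A], [D → . e x id], [D → . e] }  — shift
  I1: { [A' → A .] }  — accept
  I2: { [A → . D id A], [A → . e id x], [A → . x A x], [A → D . id A], [D → . D A id], [D → . e x A], [D → . e x id], [D → . e], [D → D . A id] }  — shift
  I3: { [A → e . id x], [D → e . x A], [D → e . x id], [D → e .] }  — shift, reduce
  I4: { [A → . D id A], [A → . e id x], [A → . x A x], [A → x . A x], [D → . D A id], [D → . e x A], [D → . e x id], [D → . e] }  — shift
  I5: { [A → x A . x] }  — shift
  I6: { [A → x A x .] }  — reduce
  I7: { [A → e id . x] }  — shift
  I8: { [A → . D id A], [A → . e id x], [A → . x A x], [D → . D A id], [D → . e x A], [D → . e x id], [D → . e], [D → e x . A], [D → e x . id] }  — shift
  I9: { [D → e x A .] }  — reduce
  I10: { [D → e x id .] }  — reduce
  I11: { [A → e id x .] }  — reduce
  I12: { [D → D A . id] }  — shift
  I13: { [A → . D id A], [A → . e id x], [A → . x A x], [A → D id . A], [D → . D A id], [D → . e x A], [D → . e x id], [D → . e] }  — shift
  I14: { [A → D id A .] }  — reduce
  I15: { [D → D A id .] }  — reduce

No state contains more than one complete item.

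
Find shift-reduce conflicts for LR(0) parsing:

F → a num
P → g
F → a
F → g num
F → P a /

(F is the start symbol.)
Augment with F' → F and build the canonical LR(0) collection (I0 = CLOSURE({[F' → . F]}), then GOTO on every symbol after a dot until no new states appear). It has 9 states:
  I0: { [F → . P a /], [F → . a num], [F → . a], [F → . g num], [F' → . F], [P → . g] }  — shift
  I1: { [F' → F .] }  — accept
  I2: { [F → P . a /] }  — shift
  I3: { [F → a . num], [F → a .] }  — shift, reduce
  I4: { [F → g . num], [P → g .] }  — shift, reduce
  I5: { [F → g num .] }  — reduce
  I6: { [F → a num .] }  — reduce
  I7: { [F → P a . /] }  — shift
  I8: { [F → P a / .] }  — reduce

I3 contains reduce item [F → a .] and shift item [F → a . num] — shift-reduce conflict.
I4 contains reduce item [P → g .] and shift item [F → g . num] — shift-reduce conflict.

Answer: Yes — I3: [F → a .] vs [F → a . num]; I4: [P → g .] vs [F → g . num]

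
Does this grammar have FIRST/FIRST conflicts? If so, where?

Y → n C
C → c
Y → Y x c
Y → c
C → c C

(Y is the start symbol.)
Yes. Y → n C / Y → Y x c on { 'n' }; Y → Y x c / Y → c on { 'c' }; C → c / C → c C on { 'c' }

A FIRST/FIRST conflict occurs when two productions N → α and N → β for the same non-terminal have FIRST(α) ∩ FIRST(β) ≠ ∅ (with ε ∈ FIRST of a nullable right-hand side, so two nullable alternatives also conflict).

FIRST sets of the non-terminals at (or reachable through a nullable prefix from) the front of some alternative:
  FIRST(Y) = { 'c', 'n' }

Productions for Y:
  Y → n C: FIRST = { 'n' }
  Y → Y x c: FIRST = { 'c', 'n' }
  Y → c: FIRST = { 'c' }
Productions for C:
  C → c: FIRST = { 'c' }
  C → c C: FIRST = { 'c' }

Conflict for Y: Y → n C and Y → Y x c
  Overlap: { 'n' }
Conflict for Y: Y → Y x c and Y → c
  Overlap: { 'c' }
Conflict for C: C → c and C → c C
  Overlap: { 'c' }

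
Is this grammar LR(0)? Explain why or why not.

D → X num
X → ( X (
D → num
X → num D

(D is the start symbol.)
No. Shift-reduce conflict between [D → num .] and [D → . num]

A grammar is LR(0) if no state in the canonical LR(0) collection has:
  - both a shift item (dot before a terminal) and a complete item (shift-reduce conflict), or
  - two or more complete items (reduce-reduce conflict; the accept item [D' → D .] counts as a complete item here).

Augment with D' → D and build the canonical LR(0) collection (I0 = CLOSURE({[D' → . D]}), then GOTO on every symbol after a dot until no new states appear). It has 10 states:
  I0: { [D → . X num], [D → . num], [D' → . D], [X → . ( X (], [X → . num D] }  — shift
  I1: { [X → ( . X (], [X → . ( X (], [X → . num D] }  — shift
  I2: { [D' → D .] }  — accept
  I3: { [D → X . num] }  — shift
  I4: { [D → . X num], [D → . num], [D → num .], [X → . ( X (], [X → . num D], [X → num . D] }  — shift, reduce
  I5: { [X → num D .] }  — reduce
  I6: { [D → X num .] }  — reduce
  I7: { [X → ( X . (] }  — shift
  I8: { [D → . X num], [D → . num], [X → . ( X (], [X → . num D], [X → num . D] }  — shift
  I9: { [X → ( X ( .] }  — reduce

Conflict in state I4:
  Shift-reduce conflict between [D → num .] and [D → . num]
So the grammar is NOT LR(0).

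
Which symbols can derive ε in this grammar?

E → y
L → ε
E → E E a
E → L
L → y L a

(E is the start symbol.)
A non-terminal is nullable if it can derive ε (the empty string): either it has an ε-production, or it has a production whose right-hand side consists entirely of nullable non-terminals.

ε-productions: L → ε
So L is immediately nullable.
E → L: every symbol on the right is nullable, so E is nullable too.
Every non-terminal is now nullable.
Nullable = { 'E', 'L' }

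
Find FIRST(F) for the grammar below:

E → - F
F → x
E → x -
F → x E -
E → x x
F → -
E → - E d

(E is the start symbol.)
{ '-', 'x' }

To compute FIRST(F), examine every production with F on the left-hand side, reading each right-hand side left to right until a non-nullable symbol is reached.

From F → x:
  - x is a terminal: add 'x' and stop
From F → x E -:
  - x is a terminal: add 'x' and stop
From F → -:
  - '-' is a terminal: add '-' and stop

Collecting: FIRST(F) = { '-', 'x' }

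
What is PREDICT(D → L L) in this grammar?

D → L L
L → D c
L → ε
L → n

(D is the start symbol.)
{ $, 'c', 'n' }

PREDICT(D → L L) = (FIRST(RHS) \ {ε}) ∪ (FOLLOW(D) if ε ∈ FIRST(RHS), i.e. RHS ⇒* ε)
FIRST(L) = { 'c', 'n', ε }
FIRST(L L) = { 'c', 'n', ε }
ε ∈ FIRST(L L) (the right-hand side is nullable), so add FOLLOW(D) = { $, 'c' }
PREDICT(D → L L) = { $, 'c', 'n' }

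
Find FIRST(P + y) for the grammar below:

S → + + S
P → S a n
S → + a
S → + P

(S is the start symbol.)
{ '+' }

FIRST sets of the non-terminals involved (from the grammar, by fixed-point iteration):
  FIRST(P) = { '+' }

To compute FIRST(P + y), process the symbols left to right:
Symbol P is a non-terminal. Add FIRST(P) \ {ε} = { '+' }
P is not nullable (ε ∉ FIRST(P)), so stop here.
FIRST(P + y) = { '+' }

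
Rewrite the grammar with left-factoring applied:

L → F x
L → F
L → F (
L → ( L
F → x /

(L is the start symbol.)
Left-factoring transforms A → αβ₁ | αβ₂ into A → αA' and A' → β₁ | β₂
(α is the longest common prefix among the alternatives). Repeat until
no nonterminal has two alternatives with a common prefix.

Round 1: L has alternatives sharing prefix 'F'. Introduce L': L → F L'
  Add: L' → x
  Add: L' → ε
  Add: L' → (

No remaining common prefixes — done.

Resulting grammar:
L → F L'
L' → x
L' → ε
L' → (
L → ( L
F → x /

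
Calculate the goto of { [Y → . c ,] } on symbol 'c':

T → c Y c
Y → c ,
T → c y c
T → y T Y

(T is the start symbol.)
GOTO(I, 'c') = CLOSURE({ [A → αX.β] : [A → α.Xβ] ∈ I, X = 'c' })

Items with dot before 'c', with the dot advanced:
  [Y → . c ,] → [Y → c . ,]
Closure adds nothing (no advanced item has the dot before a non-terminal).

GOTO = { [Y → c . ,] }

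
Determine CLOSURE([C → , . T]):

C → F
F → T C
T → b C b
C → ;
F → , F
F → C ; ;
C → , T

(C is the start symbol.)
{ [C → , . T], [T → . b C b] }

Start with: [C → , . T]
  [C → , . T] has the dot before T: add [T → . b C b]
No further items can be added.

CLOSURE = { [C → , . T], [T → . b C b] }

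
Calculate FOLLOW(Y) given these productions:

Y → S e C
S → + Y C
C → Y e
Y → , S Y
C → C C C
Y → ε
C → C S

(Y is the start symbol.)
Y is the start symbol, so $ ∈ FOLLOW(Y).
In S → + Y C: Y is followed by C, add FIRST(C) \ {ε} = { '+', ',', 'e' }
In C → Y e: Y is followed by e, add FIRST(e) \ {ε} = { 'e' }
In Y → , S Y: Y is at the end; this adds FOLLOW(Y) to itself — nothing new

Taking the union: FOLLOW(Y) = { $, '+', ',', 'e' }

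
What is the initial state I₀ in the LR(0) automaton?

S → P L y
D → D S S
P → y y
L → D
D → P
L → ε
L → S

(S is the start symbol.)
{ [P → . y y], [S → . P L y], [S' → . S] }

First, augment the grammar with S' → S
I₀ = CLOSURE({ [S' → . S] }):
  [S' → . S] has the dot before S: add [S → . P L y]
  [S → . P L y] has the dot before P: add [P → . y y]
No further items can be added.

I₀ = { [P → . y y], [S → . P L y], [S' → . S] }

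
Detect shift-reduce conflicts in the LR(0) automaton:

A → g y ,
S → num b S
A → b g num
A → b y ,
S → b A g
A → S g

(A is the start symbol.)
No shift-reduce conflicts

Augment with A' → A and build the canonical LR(0) collection (I0 = CLOSURE({[A' → . A]}), then GOTO on every symbol after a dot until no new states appear). It has 18 states:
  I0: { [A → . S g], [A → . b g num], [A → . b y ,], [A → . g y ,], [A' → . A], [S → . b A g], [S → . num b S] }  — shift
  I1: { [A' → A .] }  — accept
  I2: { [A → S . g] }  — shift
  I3: { [A → . S g], [A → . b g num], [A → . b y ,], [A → . g y ,], [A → b . g num], [A → b . y ,], [S → . b A g], [S → . num b S], [S → b . A g] }  — shift
  I4: { [A → g . y ,] }  — shift
  I5: { [S → num . b S] }  — shift
  I6: { [S → . b A g], [S → . num b S], [S → num b . S] }  — shift
  I7: { [S → num b S .] }  — reduce
  I8: { [A → . S g], [A → . b g num], [A → . b y ,], [A → . g y ,], [S → . b A g], [S → . num b S], [S → b . A g] }  — shift
  I9: { [S → b A . g] }  — shift
  I10: { [S → b A g .] }  — reduce
  I11: { [A → g y . ,] }  — shift
  I12: { [A → g y , .] }  — reduce
  I13: { [A → b g . num], [A → g . y ,] }  — shift
  I14: { [A → b y . ,] }  — shift
  I15: { [A → b y , .] }  — reduce
  I16: { [A → b g num .] }  — reduce
  I17: { [A → S g .] }  — reduce

No state contains both a complete item and a shift item.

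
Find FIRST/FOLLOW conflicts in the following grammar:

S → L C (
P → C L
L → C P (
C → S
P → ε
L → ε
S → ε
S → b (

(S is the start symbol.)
A FIRST/FOLLOW conflict occurs when a non-terminal N has a nullable alternative N → β (β ⇒* ε) and another alternative N → α with FIRST(α) ∩ FOLLOW(N) ≠ ∅: on such a lookahead the parser cannot decide between expanding α and letting N vanish via β.

Nullable non-terminals: C, L, P, S.
FIRST sets used below: FIRST(C) = { '(', 'b', ε }, FIRST(P) = { '(', 'b', ε }, FIRST(L) = { '(', 'b', ε }
C has a nullable alternative but only one production, so nothing to check.

L: nullable alternative(s) L → ε; FOLLOW(L) = { '(', 'b' }
  L → C P (: FIRST \ {ε} = { '(', 'b' } — overlaps FOLLOW(L) on { '(', 'b' }: CONFLICT
  L → ε: FIRST \ {ε} = { } — this is the only nullable alternative, skip

P: nullable alternative(s) P → C L, P → ε; FOLLOW(P) = { '(' }
  P → C L: FIRST \ {ε} = { '(', 'b' } — overlaps FOLLOW(P) on { '(' }: CONFLICT
  P → ε: FIRST \ {ε} = { } — disjoint from FOLLOW(P)

S: nullable alternative(s) S → ε; FOLLOW(S) = { $, '(', 'b' }
  S → L C (: FIRST \ {ε} = { '(', 'b' } — overlaps FOLLOW(S) on { '(', 'b' }: CONFLICT
  S → ε: FIRST \ {ε} = { } — this is the only nullable alternative, skip
  S → b (: FIRST \ {ε} = { 'b' } — overlaps FOLLOW(S) on { 'b' }: CONFLICT

So the grammar has 4 FIRST/FOLLOW conflicts (marked CONFLICT above).

Answer: Yes. S → L C '(' with FOLLOW(S) on { '(', 'b' }; S → b '(' with FOLLOW(S) on { 'b' }; P → C L with FOLLOW(P) on { '(' }; L → C P '(' with FOLLOW(L) on { '(', 'b' }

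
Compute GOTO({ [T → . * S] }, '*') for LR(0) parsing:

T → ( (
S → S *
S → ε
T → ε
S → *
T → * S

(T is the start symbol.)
{ [S → . *], [S → . S *], [S → .], [T → * . S] }

GOTO(I, '*') = CLOSURE({ [A → αX.β] : [A → α.Xβ] ∈ I, X = '*' })

Items with dot before '*', with the dot advanced:
  [T → . * S] → [T → * . S]
Closure of the advanced items:
  [T → * . S] has the dot before S: add [S → . S *], [S → .], [S → . *]

GOTO = { [S → . *], [S → . S *], [S → .], [T → * . S] }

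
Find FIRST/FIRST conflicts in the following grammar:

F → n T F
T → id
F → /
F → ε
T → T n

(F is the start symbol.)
Yes. T → id / T → T n on { 'id' }

FIRST sets of the non-terminals at (or reachable through a nullable prefix from) the front of some alternative:
  FIRST(T) = { 'id' }

Productions for F:
  F → n T F: FIRST = { 'n' }
  F → /: FIRST = { '/' }
  F → ε: FIRST = { ε }
Productions for T:
  T → id: FIRST = { 'id' }
  T → T n: FIRST = { 'id' }

Conflict for T: T → id and T → T n
  Overlap: { 'id' }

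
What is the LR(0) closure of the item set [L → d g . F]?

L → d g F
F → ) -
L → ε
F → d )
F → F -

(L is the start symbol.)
{ [F → . ) -], [F → . F -], [F → . d )], [L → d g . F] }

To compute CLOSURE, for each item [A → α.Bβ] where B is a non-terminal, add [B → .γ] for all productions B → γ; repeat for the newly added items until nothing changes.

Start with: [L → d g . F]
  [L → d g . F] has the dot before F: add [F → . ) -], [F → . d )], [F → . F -]
No further items can be added.

CLOSURE = { [F → . ) -], [F → . F -], [F → . d )], [L → d g . F] }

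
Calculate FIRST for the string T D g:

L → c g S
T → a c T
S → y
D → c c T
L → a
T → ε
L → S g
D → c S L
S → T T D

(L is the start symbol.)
FIRST sets of the non-terminals involved (from the grammar, by fixed-point iteration):
  FIRST(T) = { 'a', ε }
  FIRST(D) = { 'c' }

To compute FIRST(T D g), process the symbols left to right:
Symbol T is a non-terminal. Add FIRST(T) \ {ε} = { 'a' }
T is nullable (ε ∈ FIRST(T)), continue to the next symbol.
Symbol D is a non-terminal. Add FIRST(D) \ {ε} = { 'c' }
D is not nullable (ε ∉ FIRST(D)), so stop here.
FIRST(T D g) = { 'a', 'c' }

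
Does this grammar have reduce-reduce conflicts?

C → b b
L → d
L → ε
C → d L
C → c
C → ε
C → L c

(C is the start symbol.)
Yes — I0: [C → .] vs [L → .]; I5: [L → .] vs [L → d .]

A reduce-reduce conflict occurs when an LR(0) state has two complete items [A → α .] and [B → β .] — both call for a reduction, and with no lookahead the parser cannot choose between them.

Augment with C' → C and build the canonical LR(0) collection (I0 = CLOSURE({[C' → . C]}), then GOTO on every symbol after a dot until no new states appear). It has 10 states:
  I0: { [C → . L c], [C → . b b], [C → . c], [C → . d L], [C → .], [C' → . C], [L → . d], [L → .] }  — shift, 2 reduces
  I1: { [C' → C .] }  — accept
  I2: { [C → L . c] }  — shift
  I3: { [C → b . b] }  — shift
  I4: { [C → c .] }  — reduce
  I5: { [C → d . L], [L → . d], [L → .], [L → d .] }  — shift, 2 reduces
  I6: { [C → d L .] }  — reduce
  I7: { [L → d .] }  — reduce
  I8: { [C → b b .] }  — reduce
  I9: { [C → L c .] }  — reduce

I0 contains complete items [C → .], [L → .] — reduce-reduce conflict.
I5 contains complete items [L → .], [L → d .] — reduce-reduce conflict.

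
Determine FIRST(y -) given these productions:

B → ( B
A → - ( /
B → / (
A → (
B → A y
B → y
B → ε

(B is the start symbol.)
To compute FIRST(y -), process the symbols left to right:
Symbol y is a terminal. Add 'y' and stop.
FIRST(y -) = { 'y' }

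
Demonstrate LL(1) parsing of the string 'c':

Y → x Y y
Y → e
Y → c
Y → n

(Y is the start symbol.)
Stack is shown with the top on the left.

Stack  Input  Action
--------------------
Y $    c $    output Y → c
c $    c $    match 'c'
$      $      accept

The string is accepted.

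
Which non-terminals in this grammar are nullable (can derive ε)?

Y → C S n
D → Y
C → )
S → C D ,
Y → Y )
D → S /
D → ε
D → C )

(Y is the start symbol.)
{ 'D' }

ε-productions: D → ε
So D is immediately nullable.
No further non-terminal can be added: every production for the remaining non-terminals contains a terminal or a non-nullable non-terminal.
Nullable = { 'D' }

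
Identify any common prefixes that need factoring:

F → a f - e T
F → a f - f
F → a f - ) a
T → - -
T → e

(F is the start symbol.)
Yes, F has productions with common prefix 'a f -'

Left-factoring is needed when two productions for the same non-terminal
share a common prefix on the right-hand side.

Productions for F:
  F → a f - e T
  F → a f - f
  F → a f - ) a
Productions for T:
  T → - -
  T → e

Found common prefix 'a f -' in productions for F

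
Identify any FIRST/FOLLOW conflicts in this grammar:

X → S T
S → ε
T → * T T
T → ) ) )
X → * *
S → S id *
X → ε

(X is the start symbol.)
Nullable non-terminals: S, X.
FIRST sets used below: FIRST(S) = { 'id', ε }, FIRST(T) = { ')', '*' }

S: nullable alternative(s) S → ε; FOLLOW(S) = { ')', '*', 'id' }
  S → ε: FIRST \ {ε} = { } — this is the only nullable alternative, skip
  S → S id *: FIRST \ {ε} = { 'id' } — overlaps FOLLOW(S) on { 'id' }: CONFLICT

X: nullable alternative(s) X → ε; FOLLOW(X) = { $ }
  X → S T: FIRST \ {ε} = { ')', '*', 'id' } — disjoint from FOLLOW(X)
  X → * *: FIRST \ {ε} = { '*' } — disjoint from FOLLOW(X)
  X → ε: FIRST \ {ε} = { } — this is the only nullable alternative, skip

T has no nullable alternative, so no FIRST/FOLLOW check is needed there.

So the grammar has 1 FIRST/FOLLOW conflict (marked CONFLICT above).

Answer: Yes. S → S id '*' with FOLLOW(S) on { 'id' }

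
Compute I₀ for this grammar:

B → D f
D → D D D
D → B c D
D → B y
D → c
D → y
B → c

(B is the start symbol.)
{ [B → . D f], [B → . c], [B' → . B], [D → . B c D], [D → . B y], [D → . D D D], [D → . c], [D → . y] }

First, augment the grammar with B' → B
I₀ = CLOSURE({ [B' → . B] }):
  [B' → . B] has the dot before B: add [B → . D f], [B → . c]
  [B → . D f] has the dot before D: add [D → . D D D], [D → . B c D], [D → . B y], [D → . c], [D → . y]
No further items can be added.

I₀ = { [B → . D f], [B → . c], [B' → . B], [D → . B c D], [D → . B y], [D → . D D D], [D → . c], [D → . y] }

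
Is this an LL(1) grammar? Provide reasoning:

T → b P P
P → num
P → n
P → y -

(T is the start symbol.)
Yes, the grammar is LL(1).

For P:
  PREDICT(P → num) = { 'num' }
  PREDICT(P → n) = { 'n' }
  PREDICT(P → y '-') = { 'y' }
T has a single production, so nothing to check there.

All predict sets are disjoint. The grammar IS LL(1).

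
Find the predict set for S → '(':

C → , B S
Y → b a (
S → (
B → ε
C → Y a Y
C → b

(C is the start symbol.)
{ '(' }

PREDICT(S → '(') = (FIRST(RHS) \ {ε}) ∪ (FOLLOW(S) if ε ∈ FIRST(RHS), i.e. RHS ⇒* ε)
FIRST('(') = { '(' }
ε ∉ FIRST('('), so FOLLOW(S) is not added.
PREDICT(S → '(') = { '(' }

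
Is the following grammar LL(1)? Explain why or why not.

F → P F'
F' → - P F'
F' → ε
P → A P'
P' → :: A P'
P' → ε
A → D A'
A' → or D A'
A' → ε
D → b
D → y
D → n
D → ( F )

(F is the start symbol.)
Relevant sets:
  FOLLOW(F') = { $, ')' }
  FOLLOW(P') = { $, ')', '-' }
  FOLLOW(A') = { $, ')', '-', '::' }

For F':
  PREDICT(F' → '-' P F') = { '-' }
  PREDICT(F' → ε) = { $, ')' }
For P':
  PREDICT(P' → :: A P') = { '::' }
  PREDICT(P' → ε) = { $, ')', '-' }
For A':
  PREDICT(A' → or D A') = { 'or' }
  PREDICT(A' → ε) = { $, ')', '-', '::' }
For D:
  PREDICT(D → b) = { 'b' }
  PREDICT(D → y) = { 'y' }
  PREDICT(D → n) = { 'n' }
  PREDICT(D → '(' F ')') = { '(' }
F, P, A have a single production, so nothing to check there.

All predict sets are disjoint. The grammar IS LL(1).

Answer: Yes, the grammar is LL(1).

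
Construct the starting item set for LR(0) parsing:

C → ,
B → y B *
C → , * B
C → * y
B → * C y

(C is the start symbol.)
First, augment the grammar with C' → C
I₀ = CLOSURE({ [C' → . C] }):
  [C' → . C] has the dot before C: add [C → . ,], [C → . , * B], [C → . * y]
No further items can be added.

I₀ = { [C → . * y], [C → . , * B], [C → . ,], [C' → . C] }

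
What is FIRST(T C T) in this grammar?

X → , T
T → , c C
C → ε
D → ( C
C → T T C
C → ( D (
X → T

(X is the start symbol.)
FIRST sets of the non-terminals involved (from the grammar, by fixed-point iteration):
  FIRST(T) = { ',' }

To compute FIRST(T C T), process the symbols left to right:
Symbol T is a non-terminal. Add FIRST(T) \ {ε} = { ',' }
T is not nullable (ε ∉ FIRST(T)), so stop here.
FIRST(T C T) = { ',' }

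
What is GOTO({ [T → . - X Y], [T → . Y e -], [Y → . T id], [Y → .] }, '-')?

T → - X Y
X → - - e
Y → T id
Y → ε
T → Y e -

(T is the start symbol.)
GOTO(I, '-') = CLOSURE({ [A → αX.β] : [A → α.Xβ] ∈ I, X = '-' })

Items with dot before '-', with the dot advanced:
  [T → . - X Y] → [T → - . X Y]
Closure of the advanced items:
  [T → - . X Y] has the dot before X: add [X → . - - e]

GOTO = { [T → - . X Y], [X → . - - e] }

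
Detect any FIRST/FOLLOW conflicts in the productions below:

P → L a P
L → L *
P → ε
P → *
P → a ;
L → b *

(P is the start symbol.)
A FIRST/FOLLOW conflict occurs when a non-terminal N has a nullable alternative N → β (β ⇒* ε) and another alternative N → α with FIRST(α) ∩ FOLLOW(N) ≠ ∅: on such a lookahead the parser cannot decide between expanding α and letting N vanish via β.

Nullable non-terminals: P.
FIRST sets used below: FIRST(L) = { 'b' }

P: nullable alternative(s) P → ε; FOLLOW(P) = { $ }
  P → L a P: FIRST \ {ε} = { 'b' } — disjoint from FOLLOW(P)
  P → ε: FIRST \ {ε} = { } — this is the only nullable alternative, skip
  P → *: FIRST \ {ε} = { '*' } — disjoint from FOLLOW(P)
  P → a ;: FIRST \ {ε} = { 'a' } — disjoint from FOLLOW(P)

L has no nullable alternative, so no FIRST/FOLLOW check is needed there.

No FIRST/FOLLOW conflicts found.

Answer: No FIRST/FOLLOW conflicts.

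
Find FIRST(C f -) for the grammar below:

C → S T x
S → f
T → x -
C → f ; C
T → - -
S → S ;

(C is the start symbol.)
{ 'f' }

FIRST sets of the non-terminals involved (from the grammar, by fixed-point iteration):
  FIRST(C) = { 'f' }

To compute FIRST(C f -), process the symbols left to right:
Symbol C is a non-terminal. Add FIRST(C) \ {ε} = { 'f' }
C is not nullable (ε ∉ FIRST(C)), so stop here.
FIRST(C f -) = { 'f' }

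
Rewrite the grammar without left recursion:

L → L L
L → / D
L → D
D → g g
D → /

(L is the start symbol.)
L is directly left-recursive. The standard transformation for
  A → A α₁ | ... | A α_m | β₁ | ... | β_n
is
  A  → β₁ A' | ... | β_n A'
  A' → α₁ A' | ... | α_m A' | ε

L → / D becomes L → / D L'
L → D becomes L → D L'
L → L L becomes L' → L L'
Add L' → ε

Productions for other non-terminals are unchanged:
  D → g g
  D → /

Resulting grammar:
L → / D L'
L → D L'
L' → L L'
L' → ε
D → g g
D → /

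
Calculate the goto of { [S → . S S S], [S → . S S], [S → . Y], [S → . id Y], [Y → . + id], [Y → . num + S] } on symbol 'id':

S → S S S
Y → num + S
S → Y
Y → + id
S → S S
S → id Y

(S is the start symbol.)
{ [S → id . Y], [Y → . + id], [Y → . num + S] }

GOTO(I, 'id') = CLOSURE({ [A → αX.β] : [A → α.Xβ] ∈ I, X = 'id' })

Items with dot before 'id', with the dot advanced:
  [S → . id Y] → [S → id . Y]
Closure of the advanced items:
  [S → id . Y] has the dot before Y: add [Y → . num + S], [Y → . + id]

GOTO = { [S → id . Y], [Y → . + id], [Y → . num + S] }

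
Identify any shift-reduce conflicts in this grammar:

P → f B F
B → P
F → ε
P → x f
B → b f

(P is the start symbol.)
A shift-reduce conflict occurs when an LR(0) state has both:
  - a complete (reduce) item [A → α .] (dot at the end), and
  - a shift item [B → β . c γ] (dot before a terminal).

Augment with P' → P and build the canonical LR(0) collection (I0 = CLOSURE({[P' → . P]}), then GOTO on every symbol after a dot until no new states appear). It has 10 states:
  I0: { [P → . f B F], [P → . x f], [P' → . P] }  — shift
  I1: { [P' → P .] }  — accept
  I2: { [B → . P], [B → . b f], [P → . f B F], [P → . x f], [P → f . B F] }  — shift
  I3: { [P → x . f] }  — shift
  I4: { [P → x f .] }  — reduce
  I5: { [F → .], [P → f B . F] }  — reduce
  I6: { [B → P .] }  — reduce
  I7: { [B → b . f] }  — shift
  I8: { [B → b f .] }  — reduce
  I9: { [P → f B F .] }  — reduce

No state contains both a complete item and a shift item.

Answer: No shift-reduce conflicts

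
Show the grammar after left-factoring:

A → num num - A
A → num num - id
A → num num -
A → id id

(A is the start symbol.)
Left-factoring transforms A → αβ₁ | αβ₂ into A → αA' and A' → β₁ | β₂
(α is the longest common prefix among the alternatives). Repeat until
no nonterminal has two alternatives with a common prefix.

Round 1: A has alternatives sharing prefix 'num num -'. Introduce A': A → num num - A'
  Add: A' → A
  Add: A' → id
  Add: A' → ε

No remaining common prefixes — done.

Resulting grammar:
A → num num - A'
A' → A
A' → id
A' → ε
A → id id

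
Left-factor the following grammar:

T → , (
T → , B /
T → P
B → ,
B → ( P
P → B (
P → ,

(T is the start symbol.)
T → , T'
T' → (
T' → B /
T → P
B → ,
B → ( P
P → B (
P → ,

Left-factoring transforms A → αβ₁ | αβ₂ into A → αA' and A' → β₁ | β₂
(α is the longest common prefix among the alternatives). Repeat until
no nonterminal has two alternatives with a common prefix.

Round 1: T has alternatives sharing prefix ','. Introduce T': T → , T'
  Add: T' → (
  Add: T' → B /

No remaining common prefixes — done.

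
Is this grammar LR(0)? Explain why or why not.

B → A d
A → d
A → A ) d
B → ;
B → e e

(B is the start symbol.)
Yes, the grammar is LR(0)

Augment with B' → B and build the canonical LR(0) collection (I0 = CLOSURE({[B' → . B]}), then GOTO on every symbol after a dot until no new states appear). It has 10 states:
  I0: { [A → . A ) d], [A → . d], [B → . ;], [B → . A d], [B → . e e], [B' → . B] }  — shift
  I1: { [B → ; .] }  — reduce
  I2: { [A → A . ) d], [B → A . d] }  — shift
  I3: { [B' → B .] }  — accept
  I4: { [A → d .] }  — reduce
  I5: { [B → e . e] }  — shift
  I6: { [B → e e .] }  — reduce
  I7: { [A → A ) . d] }  — shift
  I8: { [B → A d .] }  — reduce
  I9: { [A → A ) d .] }  — reduce

Every state is either a pure shift/goto state or contains exactly one complete item and nothing to shift — no conflicts. The grammar is LR(0).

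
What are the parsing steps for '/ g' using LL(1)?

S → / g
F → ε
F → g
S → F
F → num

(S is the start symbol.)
LL(1) parsing maintains a stack (initially the start symbol over $) and the input. At each step: if the stack top is a terminal, match it against the current input token; if it is a non-terminal N, replace it with the RHS of M[N, lookahead] (the unique production whose predict set contains the lookahead).

Stack is shown with the top on the left.

Stack  Input  Action
--------------------
S $    / g $  output S → / g
/ g $  / g $  match '/'
g $    g $    match 'g'
$      $      accept

The string is accepted.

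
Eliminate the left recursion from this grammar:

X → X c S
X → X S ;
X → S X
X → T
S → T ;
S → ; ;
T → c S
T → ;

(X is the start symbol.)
X is directly left-recursive. The standard transformation for
  A → A α₁ | ... | A α_m | β₁ | ... | β_n
is
  A  → β₁ A' | ... | β_n A'
  A' → α₁ A' | ... | α_m A' | ε

X → S X becomes X → S X X'
X → T becomes X → T X'
X → X c S becomes X' → c S X'
X → X S ; becomes X' → S ; X'
Add X' → ε

Productions for other non-terminals are unchanged:
  S → T ;
  S → ; ;
  T → c S
  T → ;

Resulting grammar:
X → S X X'
X → T X'
X' → c S X'
X' → S ; X'
X' → ε
S → T ;
S → ; ;
T → c S
T → ;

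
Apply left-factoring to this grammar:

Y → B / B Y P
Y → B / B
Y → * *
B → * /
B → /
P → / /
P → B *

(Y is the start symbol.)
Left-factoring transforms A → αβ₁ | αβ₂ into A → αA' and A' → β₁ | β₂
(α is the longest common prefix among the alternatives). Repeat until
no nonterminal has two alternatives with a common prefix.

Round 1: Y has alternatives sharing prefix 'B / B'. Introduce Y': Y → B / B Y'
  Add: Y' → Y P
  Add: Y' → ε

No remaining common prefixes — done.

Resulting grammar:
Y → B / B Y'
Y' → Y P
Y' → ε
Y → * *
B → * /
B → /
P → / /
P → B *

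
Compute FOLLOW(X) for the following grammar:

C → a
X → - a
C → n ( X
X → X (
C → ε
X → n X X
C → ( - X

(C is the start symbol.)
In C → n ( X: X is at the end, add FOLLOW(C)
In X → X (: X is followed by '(', add FIRST('(') \ {ε} = { '(' }
In X → n X X: X is followed by X, add FIRST(X) \ {ε} = { '-', 'n' }
In X → n X X: X is at the end; this adds FOLLOW(X) to itself — nothing new
In C → ( - X: X is at the end, add FOLLOW(C)

The FOLLOW sets referred to above (computed the same way, to a fixed point):
  FOLLOW(C) = { $ }

Taking the union: FOLLOW(X) = { $, '(', '-', 'n' }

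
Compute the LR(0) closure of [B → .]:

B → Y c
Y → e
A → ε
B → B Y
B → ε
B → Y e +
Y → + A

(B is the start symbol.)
To compute CLOSURE, for each item [A → α.Bβ] where B is a non-terminal, add [B → .γ] for all productions B → γ; repeat for the newly added items until nothing changes.

Start with: [B → .]
The dot is at the end, so nothing is added.

CLOSURE = { [B → .] }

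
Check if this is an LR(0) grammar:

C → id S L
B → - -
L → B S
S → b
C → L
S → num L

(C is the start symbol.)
A grammar is LR(0) if no state in the canonical LR(0) collection has:
  - both a shift item (dot before a terminal) and a complete item (shift-reduce conflict), or
  - two or more complete items (reduce-reduce conflict; the accept item [C' → C .] counts as a complete item here).

Augment with C' → C and build the canonical LR(0) collection (I0 = CLOSURE({[C' → . C]}), then GOTO on every symbol after a dot until no new states appear). It has 13 states:
  I0: { [B → . - -], [C → . L], [C → . id S L], [C' → . C], [L → . B S] }  — shift
  I1: { [B → - . -] }  — shift
  I2: { [L → B . S], [S → . b], [S → . num L] }  — shift
  I3: { [C' → C .] }  — accept
  I4: { [C → L .] }  — reduce
  I5: { [C → id . S L], [S → . b], [S → . num L] }  — shift
  I6: { [B → . - -], [C → id S . L], [L → . B S] }  — shift
  I7: { [S → b .] }  — reduce
  I8: { [B → . - -], [L → . B S], [S → num . L] }  — shift
  I9: { [S → num L .] }  — reduce
  I10: { [C → id S L .] }  — reduce
  I11: { [L → B S .] }  — reduce
  I12: { [B → - - .] }  — reduce

Every state is either a pure shift/goto state or contains exactly one complete item and nothing to shift — no conflicts. The grammar is LR(0).

Answer: Yes, the grammar is LR(0)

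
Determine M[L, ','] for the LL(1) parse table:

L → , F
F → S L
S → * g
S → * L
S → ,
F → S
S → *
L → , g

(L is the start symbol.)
To find M[L, ','], we find productions for L where ',' is in the predict set (PREDICT(N → α) = (FIRST(α) \ {ε}) ∪ (FOLLOW(N) if α ⇒* ε)).

L → , F: PREDICT = { ',' }
  ',' is in predict set, so this production goes in M[L, ',']
L → , g: PREDICT = { ',' }
  ',' is in predict set, so this production goes in M[L, ',']

M[L, ','] = L → , F, L → , g  (a multiply-defined cell — the grammar is not LL(1))

Answer: L → , F, L → , g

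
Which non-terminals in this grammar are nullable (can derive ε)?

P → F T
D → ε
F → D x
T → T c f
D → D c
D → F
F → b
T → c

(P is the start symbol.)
A non-terminal is nullable if it can derive ε (the empty string): either it has an ε-production, or it has a production whose right-hand side consists entirely of nullable non-terminals.

ε-productions: D → ε
So D is immediately nullable.
No further non-terminal can be added: every production for the remaining non-terminals contains a terminal or a non-nullable non-terminal.
Nullable = { 'D' }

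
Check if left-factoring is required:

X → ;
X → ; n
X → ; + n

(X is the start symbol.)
Yes, X has productions with common prefix ';'

Left-factoring is needed when two productions for the same non-terminal
share a common prefix on the right-hand side.

Productions for X:
  X → ;
  X → ; n
  X → ; + n

Found common prefix ';' in productions for X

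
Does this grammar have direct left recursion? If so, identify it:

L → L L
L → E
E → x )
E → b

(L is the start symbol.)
Yes, L is left-recursive

Direct left recursion occurs when N → N α for some non-terminal N (the right-hand side begins with the left-hand side itself).

L → L L: LEFT RECURSIVE (starts with L)
L → E: starts with E
E → x ): starts with x
E → b: starts with b

The grammar has direct left recursion on: L.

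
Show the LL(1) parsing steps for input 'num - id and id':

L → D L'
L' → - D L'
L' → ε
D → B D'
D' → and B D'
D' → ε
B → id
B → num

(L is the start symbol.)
LL(1) parsing maintains a stack (initially the start symbol over $) and the input. At each step: if the stack top is a terminal, match it against the current input token; if it is a non-terminal N, replace it with the RHS of M[N, lookahead] (the unique production whose predict set contains the lookahead).

Stack is shown with the top on the left.

Stack          Input              Action
----------------------------------------
L $            num - id and id $  output L → D L'
D L' $         num - id and id $  output D → B D'
B D' L' $      num - id and id $  output B → num
num D' L' $    num - id and id $  match 'num'
D' L' $        - id and id $      output D' → ε
L' $           - id and id $      output L' → - D L'
- D L' $       - id and id $      match '-'
D L' $         id and id $        output D → B D'
B D' L' $      id and id $        output B → id
id D' L' $     id and id $        match 'id'
D' L' $        and id $           output D' → and B D'
and B D' L' $  and id $           match 'and'
B D' L' $      id $               output B → id
id D' L' $     id $               match 'id'
D' L' $        $                  output D' → ε
L' $           $                  output L' → ε
$              $                  accept

The string is accepted.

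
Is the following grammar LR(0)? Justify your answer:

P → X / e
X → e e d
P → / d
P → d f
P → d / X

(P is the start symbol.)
Yes, the grammar is LR(0)

A grammar is LR(0) if no state in the canonical LR(0) collection has:
  - both a shift item (dot before a terminal) and a complete item (shift-reduce conflict), or
  - two or more complete items (reduce-reduce conflict; the accept item [P' → P .] counts as a complete item here).

Augment with P' → P and build the canonical LR(0) collection (I0 = CLOSURE({[P' → . P]}), then GOTO on every symbol after a dot until no new states appear). It has 14 states:
  I0: { [P → . / d], [P → . X / e], [P → . d / X], [P → . d f], [P' → . P], [X → . e e d] }  — shift
  I1: { [P → / . d] }  — shift
  I2: { [P' → P .] }  — accept
  I3: { [P → X . / e] }  — shift
  I4: { [P → d . / X], [P → d . f] }  — shift
  I5: { [X → e . e d] }  — shift
  I6: { [X → e e . d] }  — shift
  I7: { [X → e e d .] }  — reduce
  I8: { [P → d / . X], [X → . e e d] }  — shift
  I9: { [P → d f .] }  — reduce
  I10: { [P → d / X .] }  — reduce
  I11: { [P → X / . e] }  — shift
  I12: { [P → X / e .] }  — reduce
  I13: { [P → / d .] }  — reduce

Every state is either a pure shift/goto state or contains exactly one complete item and nothing to shift — no conflicts. The grammar is LR(0).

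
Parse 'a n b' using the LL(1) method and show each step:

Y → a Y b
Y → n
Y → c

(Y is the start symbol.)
Stack is shown with the top on the left.

Stack    Input    Action
------------------------
Y $      a n b $  output Y → a Y b
a Y b $  a n b $  match 'a'
Y b $    n b $    output Y → n
n b $    n b $    match 'n'
b $      b $      match 'b'
$        $        accept

The string is accepted.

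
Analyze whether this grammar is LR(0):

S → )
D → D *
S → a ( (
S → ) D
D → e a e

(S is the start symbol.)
No. Shift-reduce conflict between [S → ) .] and [D → . e a e]

Augment with S' → S and build the canonical LR(0) collection (I0 = CLOSURE({[S' → . S]}), then GOTO on every symbol after a dot until no new states appear). It has 11 states:
  I0: { [S → . ) D], [S → . )], [S → . a ( (], [S' → . S] }  — shift
  I1: { [D → . D *], [D → . e a e], [S → ) . D], [S → ) .] }  — shift, reduce
  I2: { [S' → S .] }  — accept
  I3: { [S → a . ( (] }  — shift
  I4: { [S → a ( . (] }  — shift
  I5: { [S → a ( ( .] }  — reduce
  I6: { [D → D . *], [S → ) D .] }  — shift, reduce
  I7: { [D → e . a e] }  — shift
  I8: { [D → e a . e] }  — shift
  I9: { [D → e a e .] }  — reduce
  I10: { [D → D * .] }  — reduce

Conflict in state I1:
  Shift-reduce conflict between [S → ) .] and [D → . e a e]
So the grammar is NOT LR(0).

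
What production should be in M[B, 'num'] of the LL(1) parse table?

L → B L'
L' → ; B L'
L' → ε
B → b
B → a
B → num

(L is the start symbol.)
To find M[B, 'num'], we find productions for B where 'num' is in the predict set (PREDICT(N → α) = (FIRST(α) \ {ε}) ∪ (FOLLOW(N) if α ⇒* ε)).

B → b: PREDICT = { 'b' }
B → a: PREDICT = { 'a' }
B → num: PREDICT = { 'num' }
  'num' is in predict set, so this production goes in M[B, 'num']

M[B, 'num'] = B → num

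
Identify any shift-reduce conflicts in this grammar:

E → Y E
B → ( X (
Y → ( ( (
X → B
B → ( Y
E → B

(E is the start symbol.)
Yes — I11: [Y → ( ( ( .] vs [B → . ( X (]

A shift-reduce conflict occurs when an LR(0) state has both:
  - a complete (reduce) item [A → α .] (dot at the end), and
  - a shift item [B → β . c γ] (dot before a terminal).

Augment with E' → E and build the canonical LR(0) collection (I0 = CLOSURE({[E' → . E]}), then GOTO on every symbol after a dot until no new states appear). It has 12 states:
  I0: { [B → . ( X (], [B → . ( Y], [E → . B], [E → . Y E], [E' → . E], [Y → . ( ( (] }  — shift
  I1: { [B → ( . X (], [B → ( . Y], [B → . ( X (], [B → . ( Y], [X → . B], [Y → ( . ( (], [Y → . ( ( (] }  — shift
  I2: { [E → B .] }  — reduce
  I3: { [E' → E .] }  — accept
  I4: { [B → . ( X (], [B → . ( Y], [E → . B], [E → . Y E], [E → Y . E], [Y → . ( ( (] }  — shift
  I5: { [E → Y E .] }  — reduce
  I6: { [B → ( . X (], [B → ( . Y], [B → . ( X (], [B → . ( Y], [X → . B], [Y → ( ( . (], [Y → ( . ( (], [Y → . ( ( (] }  — shift
  I7: { [X → B .] }  — reduce
  I8: { [B → ( X . (] }  — shift
  I9: { [B → ( Y .] }  — reduce
  I10: { [B → ( X ( .] }  — reduce
  I11: { [B → ( . X (], [B → ( . Y], [B → . ( X (], [B → . ( Y], [X → . B], [Y → ( ( ( .], [Y → ( ( . (], [Y → ( . ( (], [Y → . ( ( (] }  — shift, reduce

I11 contains reduce item [Y → ( ( ( .] and shift items [B → . ( X (], [B → . ( Y], [Y → . ( ( (], [Y → ( . ( (], [Y → ( ( . (] — shift-reduce conflict.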